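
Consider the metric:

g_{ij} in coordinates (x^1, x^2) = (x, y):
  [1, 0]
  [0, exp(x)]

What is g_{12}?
With x^1 = x, x^2 = y, g_{12} = g_{xy} is the row-1, column-2 entry of the matrix.
g_{12} = 0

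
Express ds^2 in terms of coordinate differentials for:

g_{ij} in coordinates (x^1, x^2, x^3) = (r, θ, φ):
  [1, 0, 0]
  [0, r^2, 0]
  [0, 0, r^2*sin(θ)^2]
ds^2 = g_{ij} dx^i dx^j; only the non-zero components contribute.
ds^2 = dr^2 + r^2 dθ^2 + r^2*sin(θ)^2 dφ^2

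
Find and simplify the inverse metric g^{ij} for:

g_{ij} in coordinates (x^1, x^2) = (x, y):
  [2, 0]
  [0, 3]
The metric is diagonal, so g^{ij} is diagonal with entries 1/g_{ii}: diag(1/2, 1/3).
g^{ij}:
  [1/2, 0]
  [0, 1/3]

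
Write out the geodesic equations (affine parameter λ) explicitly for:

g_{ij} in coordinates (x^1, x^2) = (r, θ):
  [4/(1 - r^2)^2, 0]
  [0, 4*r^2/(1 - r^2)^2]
Geodesic equation: d^2x^k/dλ^2 + Γ^k_{ij} (dx^i/dλ)(dx^j/dλ) = 0.
Non-zero Christoffel symbols:
Γ^r_{r r} = 2*r/(1 - r^2)
Γ^r_{θ θ} = (r^3 + r)/(r^2 - 1)
Γ^θ_{r θ} = (-r^2 - 1)/(r^3 - r)
Substituting (the symmetric pair Γ^k_{ij}, Γ^k_{ji} combines into a factor 2):
d^2r/dλ^2 + (2*r/(1 - r^2)) (dr/dλ)^2 + ((r^3 + r)/(r^2 - 1)) (dθ/dλ)^2 = 0
d^2θ/dλ^2 + ((-2*r^2 - 2)/(r^3 - r)) (dr/dλ)(dθ/dλ) = 0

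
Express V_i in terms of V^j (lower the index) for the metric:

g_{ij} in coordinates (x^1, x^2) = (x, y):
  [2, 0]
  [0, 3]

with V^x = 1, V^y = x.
V_i = g_{ij} V^j:
V_x = (2)(1) + (0)(x) = 2
V_y = (0)(1) + (3)(x) = 3*x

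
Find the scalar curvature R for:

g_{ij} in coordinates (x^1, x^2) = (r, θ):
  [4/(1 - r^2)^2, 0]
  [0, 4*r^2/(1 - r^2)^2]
Non-zero Christoffel symbols (Γ^k_{ij} = Γ^k_{ji}):
Γ^r_{r r} = 2*r/(1 - r^2)
Γ^r_{θ θ} = (r^3 + r)/(r^2 - 1)
Γ^θ_{r θ} = (-r^2 - 1)/(r^3 - r)
Ricci tensor (R_{ij} = R^k_{ikj}): R_{rr} = -4/(r^2 - 1)^2, R_{rθ} = 0, R_{θθ} = -4*r^2/(r^2 - 1)^2
Inverse metric: g^{rr} = (1 - r^2)^2/4, g^{θθ} = (1 - r^2)^2/(4*r^2)
R = g^{ij} R_{ij} = ((1 - r^2)^2/4)(-4/(r^2 - 1)^2) + ((1 - r^2)^2/(4*r^2))(-4*r^2/(r^2 - 1)^2) = -2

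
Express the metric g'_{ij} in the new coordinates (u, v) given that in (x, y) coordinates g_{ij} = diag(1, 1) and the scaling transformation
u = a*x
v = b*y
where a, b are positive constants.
Invert the transformation: x = u/a, y = v/b
g'_{ij} = (∂x^k/∂x'^i)(∂x^l/∂x'^j) g_{kl}; with g_{kl} = δ_{kl} this is Σ_k (∂x^k/∂x'^i)(∂x^k/∂x'^j).
Jacobian: ∂x/∂u = 1/a, ∂x/∂v = 0, ∂y/∂u = 0, ∂y/∂v = 1/b
g'_{uu} = (1/a)(1/a) + (0)(0) = 1/a^2
g'_{uv} = (1/a)(0) + (0)(1/b) = 0
g'_{vv} = (0)(0) + (1/b)(1/b) = 1/b^2
g'_{ij} = diag(1/a^2, 1/b^2)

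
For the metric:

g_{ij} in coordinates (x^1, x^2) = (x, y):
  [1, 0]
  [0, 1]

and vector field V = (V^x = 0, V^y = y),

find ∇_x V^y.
All Christoffel symbols are zero.
∇_x V^y = ∂_x V^y + Γ^y_{x j} V^j
  = (0) + (0)(0) + (0)(y)
  = 0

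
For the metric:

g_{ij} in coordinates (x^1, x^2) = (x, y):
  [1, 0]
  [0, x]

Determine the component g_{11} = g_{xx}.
With x^1 = x, x^2 = y, g_{11} = g_{xx} is the row-1, column-1 entry of the matrix.
g_{11} = 1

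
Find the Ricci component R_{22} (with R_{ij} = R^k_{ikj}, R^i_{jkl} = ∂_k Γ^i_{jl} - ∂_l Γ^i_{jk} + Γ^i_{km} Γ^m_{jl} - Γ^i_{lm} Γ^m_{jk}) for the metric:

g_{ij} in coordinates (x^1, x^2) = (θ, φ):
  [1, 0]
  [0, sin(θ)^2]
Non-zero Christoffel symbols (Γ^k_{ij} = Γ^k_{ji}):
Γ^θ_{φ φ} = -sin(2*θ)/2
Γ^φ_{θ φ} = 1/tan(θ)
R^θ_{φ θ φ} = ∂_θ Γ^θ_{φ φ} - ∂_φ Γ^θ_{φ θ} + Γ^θ_{θ m} Γ^m_{φ φ} - Γ^θ_{φ m} Γ^m_{φ θ}
  = (-cos(2*θ)) - (0) + (0) - (-cos(θ)^2) = sin(θ)^2
R^φ_{φ φ φ} = 0 (a repeated index in an antisymmetric pair)
R_{φφ} = R^θ_{φ θ φ} + R^φ_{φ φ φ} = (sin(θ)^2) + (0) = sin(θ)^2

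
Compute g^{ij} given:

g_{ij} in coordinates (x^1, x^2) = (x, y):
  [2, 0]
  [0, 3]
The metric is diagonal, so g^{ij} is diagonal with entries 1/g_{ii}: diag(1/2, 1/3).
g^{ij}:
  [1/2, 0]
  [0, 1/3]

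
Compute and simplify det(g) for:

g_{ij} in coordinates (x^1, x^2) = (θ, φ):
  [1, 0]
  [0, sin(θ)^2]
For a 2×2 metric: det(g) = g_{11}·g_{22} - g_{12}·g_{21}
= (1)·(sin(θ)^2) - (0)·(0)
= sin(θ)^2 - 0
det(g) = sin(θ)^2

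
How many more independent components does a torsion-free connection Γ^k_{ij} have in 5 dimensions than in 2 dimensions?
Independent components in n dimensions: n × n(n+1)/2 = n^2(n+1)/2.
5D: 5 × 15 = 75
2D: 2 × 3 = 6
Difference = 75 - 6 = 69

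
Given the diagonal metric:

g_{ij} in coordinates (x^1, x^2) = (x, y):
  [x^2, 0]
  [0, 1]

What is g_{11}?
With x^1 = x, x^2 = y, g_{11} = g_{xx} is the row-1, column-1 entry of the matrix.
g_{11} = x^2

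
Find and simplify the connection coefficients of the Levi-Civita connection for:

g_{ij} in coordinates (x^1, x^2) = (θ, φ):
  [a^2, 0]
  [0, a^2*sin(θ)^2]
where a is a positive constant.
Using Γ^k_{ij} = (1/2) g^{km} (∂_i g_{mj} + ∂_j g_{mi} - ∂_m g_{ij}); the metric is diagonal, so only the m = k term contributes.
Non-zero symbols (using the symmetry Γ^k_{ij} = Γ^k_{ji}):
Γ^θ_{φ φ} = (1/2) g^{θθ} (∂_φ g_{θφ} + ∂_φ g_{θφ} - ∂_θ g_{φφ}) = (1/2)(1/a^2)((0) + (0) - (a^2*sin(2*θ))) = -sin(2*θ)/2
Γ^φ_{θ φ} = (1/2) g^{φφ} (∂_θ g_{φφ} + ∂_φ g_{φθ} - ∂_φ g_{θφ}) = (1/2)(1/(a^2*sin(θ)^2))((a^2*sin(2*θ)) + (0) - (0)) = 1/tan(θ)
All other Christoffel symbols are zero.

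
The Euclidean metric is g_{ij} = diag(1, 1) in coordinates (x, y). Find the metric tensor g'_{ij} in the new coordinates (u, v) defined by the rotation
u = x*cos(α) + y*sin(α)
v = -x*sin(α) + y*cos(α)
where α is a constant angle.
Invert the transformation: x = u*cos(α) - v*sin(α), y = u*sin(α) + v*cos(α)
g'_{ij} = (∂x^k/∂x'^i)(∂x^l/∂x'^j) g_{kl}; with g_{kl} = δ_{kl} this is Σ_k (∂x^k/∂x'^i)(∂x^k/∂x'^j).
Jacobian: ∂x/∂u = cos(α), ∂x/∂v = -sin(α), ∂y/∂u = sin(α), ∂y/∂v = cos(α)
g'_{uu} = (cos(α))(cos(α)) + (sin(α))(sin(α)) = 1
g'_{uv} = (cos(α))(-sin(α)) + (sin(α))(cos(α)) = 0
g'_{vv} = (-sin(α))(-sin(α)) + (cos(α))(cos(α)) = 1
g'_{ij} = diag(1, 1)
The Euclidean metric is invariant under rotations.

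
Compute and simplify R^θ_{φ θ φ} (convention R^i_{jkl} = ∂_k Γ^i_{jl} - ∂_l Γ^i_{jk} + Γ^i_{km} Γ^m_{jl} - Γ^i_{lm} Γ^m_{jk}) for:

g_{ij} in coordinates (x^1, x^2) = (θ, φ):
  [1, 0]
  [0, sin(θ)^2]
Non-zero Christoffel symbols (Γ^k_{ij} = Γ^k_{ji}):
Γ^θ_{φ φ} = -sin(2*θ)/2
Γ^φ_{θ φ} = 1/tan(θ)
R^θ_{φ θ φ} = ∂_θ Γ^θ_{φ φ} - ∂_φ Γ^θ_{φ θ} + Γ^θ_{θ m} Γ^m_{φ φ} - Γ^θ_{φ m} Γ^m_{φ θ}
  = (-cos(2*θ)) - (0) + (0) - (-cos(θ)^2) = sin(θ)^2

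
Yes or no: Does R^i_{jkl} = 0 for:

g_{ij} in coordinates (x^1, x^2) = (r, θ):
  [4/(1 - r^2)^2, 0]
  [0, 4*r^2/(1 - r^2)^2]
Non-zero Christoffel symbols:
Γ^r_{r r} = 2*r/(1 - r^2)
Γ^r_{θ θ} = (r^3 + r)/(r^2 - 1)
Γ^θ_{r θ} = (-r^2 - 1)/(r^3 - r)
Ricci tensor: R_{rr} = -4/(r^2 - 1)^2, R_{rθ} = 0, R_{θθ} = -4*r^2/(r^2 - 1)^2
The Ricci tensor is non-zero, so the Riemann tensor is non-zero: not flat.
No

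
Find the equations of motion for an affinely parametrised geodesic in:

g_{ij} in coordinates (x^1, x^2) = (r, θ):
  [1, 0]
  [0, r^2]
Geodesic equation: d^2x^k/dλ^2 + Γ^k_{ij} (dx^i/dλ)(dx^j/dλ) = 0.
Non-zero Christoffel symbols:
Γ^r_{θ θ} = -r
Γ^θ_{r θ} = 1/r
Substituting (the symmetric pair Γ^k_{ij}, Γ^k_{ji} combines into a factor 2):
d^2r/dλ^2 - r (dθ/dλ)^2 = 0
d^2θ/dλ^2 + (2/r) (dr/dλ)(dθ/dλ) = 0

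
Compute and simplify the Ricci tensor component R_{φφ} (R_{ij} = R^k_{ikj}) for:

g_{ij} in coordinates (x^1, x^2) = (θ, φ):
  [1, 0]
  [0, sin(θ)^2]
Non-zero Christoffel symbols (Γ^k_{ij} = Γ^k_{ji}):
Γ^θ_{φ φ} = -sin(2*θ)/2
Γ^φ_{θ φ} = 1/tan(θ)
R^θ_{φ θ φ} = ∂_θ Γ^θ_{φ φ} - ∂_φ Γ^θ_{φ θ} + Γ^θ_{θ m} Γ^m_{φ φ} - Γ^θ_{φ m} Γ^m_{φ θ}
  = (-cos(2*θ)) - (0) + (0) - (-cos(θ)^2) = sin(θ)^2
R^φ_{φ φ φ} = 0 (a repeated index in an antisymmetric pair)
R_{φφ} = R^θ_{φ θ φ} + R^φ_{φ φ φ} = (sin(θ)^2) + (0) = sin(θ)^2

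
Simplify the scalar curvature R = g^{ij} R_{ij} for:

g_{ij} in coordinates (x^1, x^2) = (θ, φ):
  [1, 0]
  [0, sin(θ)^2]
Non-zero Christoffel symbols (Γ^k_{ij} = Γ^k_{ji}):
Γ^θ_{φ φ} = -sin(2*θ)/2
Γ^φ_{θ φ} = 1/tan(θ)
Ricci tensor (R_{ij} = R^k_{ikj}): R_{θθ} = 1, R_{θφ} = 0, R_{φφ} = sin(θ)^2
Inverse metric: g^{θθ} = 1, g^{φφ} = 1/sin(θ)^2
R = g^{ij} R_{ij} = (1)(1) + (1/sin(θ)^2)(sin(θ)^2) = 2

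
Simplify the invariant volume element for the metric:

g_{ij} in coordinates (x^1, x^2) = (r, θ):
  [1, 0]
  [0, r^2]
det(g) = r^2
√|det(g)| = r
Volume element: dV = r dr dθ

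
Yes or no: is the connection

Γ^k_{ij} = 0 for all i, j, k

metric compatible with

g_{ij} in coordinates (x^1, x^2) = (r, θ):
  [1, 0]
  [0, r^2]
Using ∇_k g_{ij} = ∂_k g_{ij} - Γ^m_{ki} g_{mj} - Γ^m_{kj} g_{im}:
∇_r g_{θθ} = (2*r) - (0) - (0) = 2*r ≠ 0
So the connection is not metric compatible (it is not the Levi-Civita connection).
No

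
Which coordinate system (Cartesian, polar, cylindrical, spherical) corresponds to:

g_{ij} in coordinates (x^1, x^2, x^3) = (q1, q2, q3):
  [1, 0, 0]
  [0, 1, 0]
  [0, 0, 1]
All components are constant and the metric is the identity, i.e. orthonormal rectilinear coordinates.
Cartesian (3D) coordinates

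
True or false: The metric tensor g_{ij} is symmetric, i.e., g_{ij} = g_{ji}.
By definition the metric is a symmetric bilinear form, g_{ij} = g_{ji}.
True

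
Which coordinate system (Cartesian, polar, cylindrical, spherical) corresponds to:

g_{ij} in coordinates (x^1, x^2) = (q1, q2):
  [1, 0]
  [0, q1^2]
The line element ds^2 = dq1^2 + q1^2 dq2^2 is dr^2 + r^2 dθ^2 with q1 = r, q2 = θ.
polar coordinates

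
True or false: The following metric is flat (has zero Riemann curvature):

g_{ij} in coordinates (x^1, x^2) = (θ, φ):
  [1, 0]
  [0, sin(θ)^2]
Non-zero Christoffel symbols:
Γ^θ_{φ φ} = -sin(2*θ)/2
Γ^φ_{θ φ} = 1/tan(θ)
Ricci tensor: R_{θθ} = 1, R_{θφ} = 0, R_{φφ} = sin(θ)^2
The Ricci tensor is non-zero, so the Riemann tensor is non-zero: not flat.
False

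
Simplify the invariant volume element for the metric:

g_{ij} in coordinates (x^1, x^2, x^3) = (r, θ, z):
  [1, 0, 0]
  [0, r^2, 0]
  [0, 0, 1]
det(g) = r^2
√|det(g)| = r
Volume element: dV = r dr dθ dz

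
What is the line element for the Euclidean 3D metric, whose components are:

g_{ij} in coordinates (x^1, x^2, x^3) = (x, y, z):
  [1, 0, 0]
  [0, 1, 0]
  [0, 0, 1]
ds^2 = g_{ij} dx^i dx^j; only the non-zero components contribute.
ds^2 = dx^2 + dy^2 + dz^2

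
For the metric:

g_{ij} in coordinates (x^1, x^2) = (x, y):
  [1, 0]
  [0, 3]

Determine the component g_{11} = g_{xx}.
With x^1 = x, x^2 = y, g_{11} = g_{xx} is the row-1, column-1 entry of the matrix.
g_{11} = 1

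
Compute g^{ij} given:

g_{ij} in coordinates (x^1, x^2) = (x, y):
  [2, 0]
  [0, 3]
The metric is diagonal, so g^{ij} is diagonal with entries 1/g_{ii}: diag(1/2, 1/3).
g^{ij}:
  [1/2, 0]
  [0, 1/3]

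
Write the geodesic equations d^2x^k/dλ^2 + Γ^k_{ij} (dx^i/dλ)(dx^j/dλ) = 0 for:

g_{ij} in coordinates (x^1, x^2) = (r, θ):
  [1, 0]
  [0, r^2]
Geodesic equation: d^2x^k/dλ^2 + Γ^k_{ij} (dx^i/dλ)(dx^j/dλ) = 0.
Non-zero Christoffel symbols:
Γ^r_{θ θ} = -r
Γ^θ_{r θ} = 1/r
Substituting (the symmetric pair Γ^k_{ij}, Γ^k_{ji} combines into a factor 2):
d^2r/dλ^2 - r (dθ/dλ)^2 = 0
d^2θ/dλ^2 + (2/r) (dr/dλ)(dθ/dλ) = 0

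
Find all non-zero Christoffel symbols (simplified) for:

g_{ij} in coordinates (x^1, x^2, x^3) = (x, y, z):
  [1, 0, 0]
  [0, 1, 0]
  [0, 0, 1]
Using Γ^k_{ij} = (1/2) g^{km} (∂_i g_{mj} + ∂_j g_{mi} - ∂_m g_{ij}); the metric is diagonal, so only the m = k term contributes.
Every metric component is constant, so all ∂_m g_{ij} = 0 and every Christoffel symbol vanishes.
All Christoffel symbols are zero.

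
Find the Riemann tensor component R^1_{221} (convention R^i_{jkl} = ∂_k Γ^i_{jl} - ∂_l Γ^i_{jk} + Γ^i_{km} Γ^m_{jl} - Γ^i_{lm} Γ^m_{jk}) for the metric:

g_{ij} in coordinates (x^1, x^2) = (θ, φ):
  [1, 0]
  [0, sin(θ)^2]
Non-zero Christoffel symbols (Γ^k_{ij} = Γ^k_{ji}):
Γ^θ_{φ φ} = -sin(2*θ)/2
Γ^φ_{θ φ} = 1/tan(θ)
R^θ_{φ φ θ} = ∂_φ Γ^θ_{φ θ} - ∂_θ Γ^θ_{φ φ} + Γ^θ_{φ m} Γ^m_{φ θ} - Γ^θ_{θ m} Γ^m_{φ φ}
  = (0) - (-cos(2*θ)) + (-cos(θ)^2) - (0) = -sin(θ)^2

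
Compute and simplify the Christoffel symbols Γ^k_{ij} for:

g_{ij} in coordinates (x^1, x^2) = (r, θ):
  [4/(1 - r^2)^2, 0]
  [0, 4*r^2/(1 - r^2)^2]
Using Γ^k_{ij} = (1/2) g^{km} (∂_i g_{mj} + ∂_j g_{mi} - ∂_m g_{ij}); the metric is diagonal, so only the m = k term contributes.
Non-zero symbols (using the symmetry Γ^k_{ij} = Γ^k_{ji}):
Γ^r_{r r} = (1/2) g^{rr} (∂_r g_{rr} + ∂_r g_{rr} - ∂_r g_{rr}) = (1/2)((1 - r^2)^2/4)((16*r/(1 - r^2)^3) + (16*r/(1 - r^2)^3) - (16*r/(1 - r^2)^3)) = 2*r/(1 - r^2)
Γ^r_{θ θ} = (1/2) g^{rr} (∂_θ g_{rθ} + ∂_θ g_{rθ} - ∂_r g_{θθ}) = (1/2)((1 - r^2)^2/4)((0) + (0) - (-8*(r^3 + r)/(r^2 - 1)^3)) = (r^3 + r)/(r^2 - 1)
Γ^θ_{r θ} = (1/2) g^{θθ} (∂_r g_{θθ} + ∂_θ g_{θr} - ∂_θ g_{rθ}) = (1/2)((1 - r^2)^2/(4*r^2))((-8*(r^3 + r)/(r^2 - 1)^3) + (0) - (0)) = (-r^2 - 1)/(r^3 - r)
All other Christoffel symbols are zero.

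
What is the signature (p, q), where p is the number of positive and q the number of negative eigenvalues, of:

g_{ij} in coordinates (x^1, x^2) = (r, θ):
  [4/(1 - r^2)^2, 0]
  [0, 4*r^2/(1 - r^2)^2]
The metric is diagonal, so its eigenvalues are the diagonal entries: 4/(1 - r^2)^2, 4*r^2/(1 - r^2)^2 (at a generic point, where coordinate-dependent entries are positive).
2 positive, 0 negative.
(2, 0) - Riemannian (positive definite)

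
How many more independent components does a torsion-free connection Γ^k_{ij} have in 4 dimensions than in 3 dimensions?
Independent components in n dimensions: n × n(n+1)/2 = n^2(n+1)/2.
4D: 4 × 10 = 40
3D: 3 × 6 = 18
Difference = 40 - 18 = 22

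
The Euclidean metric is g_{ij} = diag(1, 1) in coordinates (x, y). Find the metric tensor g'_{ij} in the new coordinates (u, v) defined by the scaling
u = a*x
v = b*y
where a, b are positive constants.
Invert the transformation: x = u/a, y = v/b
g'_{ij} = (∂x^k/∂x'^i)(∂x^l/∂x'^j) g_{kl}; with g_{kl} = δ_{kl} this is Σ_k (∂x^k/∂x'^i)(∂x^k/∂x'^j).
Jacobian: ∂x/∂u = 1/a, ∂x/∂v = 0, ∂y/∂u = 0, ∂y/∂v = 1/b
g'_{uu} = (1/a)(1/a) + (0)(0) = 1/a^2
g'_{uv} = (1/a)(0) + (0)(1/b) = 0
g'_{vv} = (0)(0) + (1/b)(1/b) = 1/b^2
g'_{ij} = diag(1/a^2, 1/b^2)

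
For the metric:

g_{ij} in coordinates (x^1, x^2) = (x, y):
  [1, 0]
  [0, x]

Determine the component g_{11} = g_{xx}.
With x^1 = x, x^2 = y, g_{11} = g_{xx} is the row-1, column-1 entry of the matrix.
g_{11} = 1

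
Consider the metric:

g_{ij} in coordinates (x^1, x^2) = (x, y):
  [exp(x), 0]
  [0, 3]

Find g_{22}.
With x^1 = x, x^2 = y, g_{22} = g_{yy} is the row-2, column-2 entry of the matrix.
g_{22} = 3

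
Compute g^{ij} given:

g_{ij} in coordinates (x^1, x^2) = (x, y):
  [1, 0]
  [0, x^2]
The metric is diagonal, so g^{ij} is diagonal with entries 1/g_{ii}: diag(1, 1/(x^2)).
g^{ij}:
  [1, 0]
  [0, 1/x^2]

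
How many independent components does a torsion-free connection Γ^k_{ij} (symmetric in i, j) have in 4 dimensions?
Γ^k_{ij} has n choices for the upper index and n(n+1)/2 independent symmetric lower index pairs.
Total = 4 × 4×5/2 = 4 × 10 = 40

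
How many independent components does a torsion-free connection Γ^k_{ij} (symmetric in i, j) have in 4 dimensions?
Γ^k_{ij} has n choices for the upper index and n(n+1)/2 independent symmetric lower index pairs.
Total = 4 × 4×5/2 = 4 × 10 = 40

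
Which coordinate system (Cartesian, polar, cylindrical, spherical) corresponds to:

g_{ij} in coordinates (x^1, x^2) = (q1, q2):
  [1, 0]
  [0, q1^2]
The line element ds^2 = dq1^2 + q1^2 dq2^2 is dr^2 + r^2 dθ^2 with q1 = r, q2 = θ.
polar coordinates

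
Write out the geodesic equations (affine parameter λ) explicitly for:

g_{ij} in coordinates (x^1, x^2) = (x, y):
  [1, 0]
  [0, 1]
Geodesic equation: d^2x^k/dλ^2 + Γ^k_{ij} (dx^i/dλ)(dx^j/dλ) = 0.
All Christoffel symbols vanish, so the geodesics are straight lines:
d^2x/dλ^2 = 0
d^2y/dλ^2 = 0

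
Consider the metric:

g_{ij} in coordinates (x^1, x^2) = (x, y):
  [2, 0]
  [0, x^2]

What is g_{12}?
With x^1 = x, x^2 = y, g_{12} = g_{xy} is the row-1, column-2 entry of the matrix.
g_{12} = 0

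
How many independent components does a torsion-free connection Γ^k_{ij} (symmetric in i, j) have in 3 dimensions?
Γ^k_{ij} has n choices for the upper index and n(n+1)/2 independent symmetric lower index pairs.
Total = 3 × 3×4/2 = 3 × 6 = 18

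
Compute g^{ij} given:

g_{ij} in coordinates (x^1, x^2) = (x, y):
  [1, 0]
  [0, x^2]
The metric is diagonal, so g^{ij} is diagonal with entries 1/g_{ii}: diag(1, 1/(x^2)).
g^{ij}:
  [1, 0]
  [0, 1/x^2]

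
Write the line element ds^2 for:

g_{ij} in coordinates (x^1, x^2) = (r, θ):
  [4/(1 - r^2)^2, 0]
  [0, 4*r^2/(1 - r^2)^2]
ds^2 = g_{ij} dx^i dx^j; only the non-zero components contribute.
ds^2 = (4/(1 - r^2)^2) dr^2 + (4*r^2/(1 - r^2)^2) dθ^2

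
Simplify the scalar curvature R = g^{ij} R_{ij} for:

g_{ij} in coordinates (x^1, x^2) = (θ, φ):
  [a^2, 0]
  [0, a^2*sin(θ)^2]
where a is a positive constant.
Non-zero Christoffel symbols (Γ^k_{ij} = Γ^k_{ji}):
Γ^θ_{φ φ} = -sin(2*θ)/2
Γ^φ_{θ φ} = 1/tan(θ)
Ricci tensor (R_{ij} = R^k_{ikj}): R_{θθ} = 1, R_{θφ} = 0, R_{φφ} = sin(θ)^2
Inverse metric: g^{θθ} = 1/a^2, g^{φφ} = 1/(a^2*sin(θ)^2)
R = g^{ij} R_{ij} = (1/a^2)(1) + (1/(a^2*sin(θ)^2))(sin(θ)^2) = 2/a^2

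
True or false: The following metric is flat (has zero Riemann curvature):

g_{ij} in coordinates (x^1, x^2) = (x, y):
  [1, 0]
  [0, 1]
All metric components are constant, so every Christoffel symbol vanishes and R^i_{jkl} = 0.
True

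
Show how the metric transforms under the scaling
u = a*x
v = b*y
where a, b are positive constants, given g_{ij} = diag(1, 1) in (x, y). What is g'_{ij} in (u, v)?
Invert the transformation: x = u/a, y = v/b
g'_{ij} = (∂x^k/∂x'^i)(∂x^l/∂x'^j) g_{kl}; with g_{kl} = δ_{kl} this is Σ_k (∂x^k/∂x'^i)(∂x^k/∂x'^j).
Jacobian: ∂x/∂u = 1/a, ∂x/∂v = 0, ∂y/∂u = 0, ∂y/∂v = 1/b
g'_{uu} = (1/a)(1/a) + (0)(0) = 1/a^2
g'_{uv} = (1/a)(0) + (0)(1/b) = 0
g'_{vv} = (0)(0) + (1/b)(1/b) = 1/b^2
g'_{ij} = diag(1/a^2, 1/b^2)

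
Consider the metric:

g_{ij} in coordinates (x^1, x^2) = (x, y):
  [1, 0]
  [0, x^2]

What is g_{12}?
With x^1 = x, x^2 = y, g_{12} = g_{xy} is the row-1, column-2 entry of the matrix.
g_{12} = 0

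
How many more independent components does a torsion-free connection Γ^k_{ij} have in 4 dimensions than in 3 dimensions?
Independent components in n dimensions: n × n(n+1)/2 = n^2(n+1)/2.
4D: 4 × 10 = 40
3D: 3 × 6 = 18
Difference = 40 - 18 = 22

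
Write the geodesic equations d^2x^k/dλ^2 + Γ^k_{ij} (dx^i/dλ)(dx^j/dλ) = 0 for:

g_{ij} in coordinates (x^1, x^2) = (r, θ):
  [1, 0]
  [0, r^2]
Geodesic equation: d^2x^k/dλ^2 + Γ^k_{ij} (dx^i/dλ)(dx^j/dλ) = 0.
Non-zero Christoffel symbols:
Γ^r_{θ θ} = -r
Γ^θ_{r θ} = 1/r
Substituting (the symmetric pair Γ^k_{ij}, Γ^k_{ji} combines into a factor 2):
d^2r/dλ^2 - r (dθ/dλ)^2 = 0
d^2θ/dλ^2 + (2/r) (dr/dλ)(dθ/dλ) = 0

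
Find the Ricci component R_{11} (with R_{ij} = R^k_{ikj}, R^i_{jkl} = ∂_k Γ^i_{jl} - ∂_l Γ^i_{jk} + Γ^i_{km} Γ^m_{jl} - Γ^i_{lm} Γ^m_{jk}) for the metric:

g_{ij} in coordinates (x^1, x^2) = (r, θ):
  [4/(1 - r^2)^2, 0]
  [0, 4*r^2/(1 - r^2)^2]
Non-zero Christoffel symbols (Γ^k_{ij} = Γ^k_{ji}):
Γ^r_{r r} = 2*r/(1 - r^2)
Γ^r_{θ θ} = (r^3 + r)/(r^2 - 1)
Γ^θ_{r θ} = (-r^2 - 1)/(r^3 - r)
R^r_{r r r} = 0 (a repeated index in an antisymmetric pair)
R^θ_{r θ r} = ∂_θ Γ^θ_{r r} - ∂_r Γ^θ_{r θ} + Γ^θ_{θ m} Γ^m_{r r} - Γ^θ_{r m} Γ^m_{r θ}
  = (0) - ((r^4 + 4*r^2 - 1)/(r^3 - r)^2) + (2*(r^2 + 1)/(r^2 - 1)^2) - ((r^2 + 1)^2/(r^3 - r)^2) = -4/(r^2 - 1)^2
R_{rr} = R^r_{r r r} + R^θ_{r θ r} = (0) + (-4/(r^2 - 1)^2) = -4/(r^2 - 1)^2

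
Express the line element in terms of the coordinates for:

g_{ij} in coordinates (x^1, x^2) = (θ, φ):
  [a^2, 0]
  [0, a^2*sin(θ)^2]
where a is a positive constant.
ds^2 = g_{ij} dx^i dx^j; only the non-zero components contribute.
ds^2 = a^2 dθ^2 + a^2*sin(θ)^2 dφ^2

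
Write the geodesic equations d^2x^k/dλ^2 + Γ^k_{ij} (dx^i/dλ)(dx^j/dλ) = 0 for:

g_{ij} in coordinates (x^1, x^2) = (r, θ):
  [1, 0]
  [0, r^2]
Geodesic equation: d^2x^k/dλ^2 + Γ^k_{ij} (dx^i/dλ)(dx^j/dλ) = 0.
Non-zero Christoffel symbols:
Γ^r_{θ θ} = -r
Γ^θ_{r θ} = 1/r
Substituting (the symmetric pair Γ^k_{ij}, Γ^k_{ji} combines into a factor 2):
d^2r/dλ^2 - r (dθ/dλ)^2 = 0
d^2θ/dλ^2 + (2/r) (dr/dλ)(dθ/dλ) = 0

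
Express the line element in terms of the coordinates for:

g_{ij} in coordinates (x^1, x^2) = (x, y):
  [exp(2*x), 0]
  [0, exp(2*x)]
ds^2 = g_{ij} dx^i dx^j; only the non-zero components contribute.
ds^2 = exp(2*x) dx^2 + exp(2*x) dy^2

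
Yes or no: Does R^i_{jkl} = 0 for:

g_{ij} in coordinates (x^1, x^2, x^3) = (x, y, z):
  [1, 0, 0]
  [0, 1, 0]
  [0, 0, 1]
All metric components are constant, so every Christoffel symbol vanishes and R^i_{jkl} = 0.
Yes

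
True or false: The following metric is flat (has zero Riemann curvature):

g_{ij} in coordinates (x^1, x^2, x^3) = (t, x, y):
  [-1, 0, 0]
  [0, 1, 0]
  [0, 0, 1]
All metric components are constant, so every Christoffel symbol vanishes and R^i_{jkl} = 0.
True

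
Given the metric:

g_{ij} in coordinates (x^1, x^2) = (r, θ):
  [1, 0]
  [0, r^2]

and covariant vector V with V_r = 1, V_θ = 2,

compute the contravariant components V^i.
Inverse metric (diagonal): g^{rr} = 1, g^{θθ} = 1/r^2
V^i = g^{ij} V_j:
V^r = (1)(1) + (0)(2) = 1
V^θ = (0)(1) + (1/r^2)(2) = 2/r^2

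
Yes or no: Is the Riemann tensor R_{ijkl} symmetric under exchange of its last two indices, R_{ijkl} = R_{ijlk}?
It is antisymmetric in the last pair: R_{ijkl} = -R_{ijlk}.
No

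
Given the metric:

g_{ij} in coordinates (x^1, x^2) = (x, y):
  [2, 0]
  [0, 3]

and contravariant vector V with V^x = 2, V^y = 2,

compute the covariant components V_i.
V_i = g_{ij} V^j:
V_x = (2)(2) + (0)(2) = 4
V_y = (0)(2) + (3)(2) = 6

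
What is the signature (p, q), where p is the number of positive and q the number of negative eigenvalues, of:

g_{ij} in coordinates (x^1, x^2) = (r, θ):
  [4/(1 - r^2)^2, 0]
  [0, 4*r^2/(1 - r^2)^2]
The metric is diagonal, so its eigenvalues are the diagonal entries: 4/(1 - r^2)^2, 4*r^2/(1 - r^2)^2 (at a generic point, where coordinate-dependent entries are positive).
2 positive, 0 negative.
(2, 0) - Riemannian (positive definite)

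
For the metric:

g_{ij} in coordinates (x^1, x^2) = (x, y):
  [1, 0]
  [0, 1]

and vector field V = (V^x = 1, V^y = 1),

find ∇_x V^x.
All Christoffel symbols are zero.
∇_x V^x = ∂_x V^x + Γ^x_{x j} V^j
  = (0) + (0)(1) + (0)(1)
  = 0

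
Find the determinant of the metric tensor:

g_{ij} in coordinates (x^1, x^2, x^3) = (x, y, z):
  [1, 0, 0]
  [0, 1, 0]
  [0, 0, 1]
Diagonal metric: det(g) = g_{11}·g_{22}·g_{33}
= (1)·(1)·(1)
det(g) = 1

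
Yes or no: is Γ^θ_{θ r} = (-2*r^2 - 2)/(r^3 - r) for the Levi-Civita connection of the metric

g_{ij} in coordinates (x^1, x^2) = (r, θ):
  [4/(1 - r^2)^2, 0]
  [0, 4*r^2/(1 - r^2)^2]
Γ^θ_{θ r} = (1/2) g^{θθ} (∂_θ g_{θr} + ∂_r g_{θθ} - ∂_θ g_{θr}) = (1/2)((1 - r^2)^2/(4*r^2))((0) + (-8*(r^3 + r)/(r^2 - 1)^3) - (0)) = (-r^2 - 1)/(r^3 - r)
This differs from the proposed value (-2*r^2 - 2)/(r^3 - r).
No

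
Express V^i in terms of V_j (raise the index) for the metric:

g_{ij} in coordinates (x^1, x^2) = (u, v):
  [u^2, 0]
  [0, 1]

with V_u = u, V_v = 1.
Inverse metric (diagonal): g^{uu} = 1/u^2, g^{vv} = 1
V^i = g^{ij} V_j:
V^u = (1/u^2)(u) + (0)(1) = 1/u
V^v = (0)(u) + (1)(1) = 1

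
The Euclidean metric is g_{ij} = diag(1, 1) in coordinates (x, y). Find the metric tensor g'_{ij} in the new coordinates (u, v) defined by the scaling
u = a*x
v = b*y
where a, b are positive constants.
Invert the transformation: x = u/a, y = v/b
g'_{ij} = (∂x^k/∂x'^i)(∂x^l/∂x'^j) g_{kl}; with g_{kl} = δ_{kl} this is Σ_k (∂x^k/∂x'^i)(∂x^k/∂x'^j).
Jacobian: ∂x/∂u = 1/a, ∂x/∂v = 0, ∂y/∂u = 0, ∂y/∂v = 1/b
g'_{uu} = (1/a)(1/a) + (0)(0) = 1/a^2
g'_{uv} = (1/a)(0) + (0)(1/b) = 0
g'_{vv} = (0)(0) + (1/b)(1/b) = 1/b^2
g'_{ij} = diag(1/a^2, 1/b^2)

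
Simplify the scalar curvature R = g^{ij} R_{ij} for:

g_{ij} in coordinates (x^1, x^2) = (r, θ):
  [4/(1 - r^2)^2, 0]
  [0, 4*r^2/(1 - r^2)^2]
Non-zero Christoffel symbols (Γ^k_{ij} = Γ^k_{ji}):
Γ^r_{r r} = 2*r/(1 - r^2)
Γ^r_{θ θ} = (r^3 + r)/(r^2 - 1)
Γ^θ_{r θ} = (-r^2 - 1)/(r^3 - r)
Ricci tensor (R_{ij} = R^k_{ikj}): R_{rr} = -4/(r^2 - 1)^2, R_{rθ} = 0, R_{θθ} = -4*r^2/(r^2 - 1)^2
Inverse metric: g^{rr} = (1 - r^2)^2/4, g^{θθ} = (1 - r^2)^2/(4*r^2)
R = g^{ij} R_{ij} = ((1 - r^2)^2/4)(-4/(r^2 - 1)^2) + ((1 - r^2)^2/(4*r^2))(-4*r^2/(r^2 - 1)^2) = -2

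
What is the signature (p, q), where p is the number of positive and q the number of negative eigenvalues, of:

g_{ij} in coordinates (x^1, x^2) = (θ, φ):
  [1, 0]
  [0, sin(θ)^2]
The metric is diagonal, so its eigenvalues are the diagonal entries: 1, sin(θ)^2 (at a generic point, where coordinate-dependent entries are positive).
2 positive, 0 negative.
(2, 0) - Riemannian (positive definite)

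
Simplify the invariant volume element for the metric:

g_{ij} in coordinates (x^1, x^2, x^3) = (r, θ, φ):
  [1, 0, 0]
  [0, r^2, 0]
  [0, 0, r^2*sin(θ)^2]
det(g) = r^4*sin(θ)^2
√|det(g)| = r^2*sin(θ) (taking 0 < θ < π so that |sin(θ)| = sin(θ))
Volume element: dV = r^2*sin(θ) dr dθ dφ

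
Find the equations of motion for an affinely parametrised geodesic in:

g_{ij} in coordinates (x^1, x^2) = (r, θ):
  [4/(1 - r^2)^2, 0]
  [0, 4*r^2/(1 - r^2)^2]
Geodesic equation: d^2x^k/dλ^2 + Γ^k_{ij} (dx^i/dλ)(dx^j/dλ) = 0.
Non-zero Christoffel symbols:
Γ^r_{r r} = 2*r/(1 - r^2)
Γ^r_{θ θ} = (r^3 + r)/(r^2 - 1)
Γ^θ_{r θ} = (-r^2 - 1)/(r^3 - r)
Substituting (the symmetric pair Γ^k_{ij}, Γ^k_{ji} combines into a factor 2):
d^2r/dλ^2 + (2*r/(1 - r^2)) (dr/dλ)^2 + ((r^3 + r)/(r^2 - 1)) (dθ/dλ)^2 = 0
d^2θ/dλ^2 + ((-2*r^2 - 2)/(r^3 - r)) (dr/dλ)(dθ/dλ) = 0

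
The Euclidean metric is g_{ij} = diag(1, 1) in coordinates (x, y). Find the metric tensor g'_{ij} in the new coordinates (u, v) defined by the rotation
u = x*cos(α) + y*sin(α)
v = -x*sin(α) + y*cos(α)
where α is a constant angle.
Invert the transformation: x = u*cos(α) - v*sin(α), y = u*sin(α) + v*cos(α)
g'_{ij} = (∂x^k/∂x'^i)(∂x^l/∂x'^j) g_{kl}; with g_{kl} = δ_{kl} this is Σ_k (∂x^k/∂x'^i)(∂x^k/∂x'^j).
Jacobian: ∂x/∂u = cos(α), ∂x/∂v = -sin(α), ∂y/∂u = sin(α), ∂y/∂v = cos(α)
g'_{uu} = (cos(α))(cos(α)) + (sin(α))(sin(α)) = 1
g'_{uv} = (cos(α))(-sin(α)) + (sin(α))(cos(α)) = 0
g'_{vv} = (-sin(α))(-sin(α)) + (cos(α))(cos(α)) = 1
g'_{ij} = diag(1, 1)
The Euclidean metric is invariant under rotations.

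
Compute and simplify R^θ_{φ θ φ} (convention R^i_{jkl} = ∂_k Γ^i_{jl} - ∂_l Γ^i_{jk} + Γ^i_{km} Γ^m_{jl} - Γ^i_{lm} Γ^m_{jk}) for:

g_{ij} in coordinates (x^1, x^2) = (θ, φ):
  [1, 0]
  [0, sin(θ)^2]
Non-zero Christoffel symbols (Γ^k_{ij} = Γ^k_{ji}):
Γ^θ_{φ φ} = -sin(2*θ)/2
Γ^φ_{θ φ} = 1/tan(θ)
R^θ_{φ θ φ} = ∂_θ Γ^θ_{φ φ} - ∂_φ Γ^θ_{φ θ} + Γ^θ_{θ m} Γ^m_{φ φ} - Γ^θ_{φ m} Γ^m_{φ θ}
  = (-cos(2*θ)) - (0) + (0) - (-cos(θ)^2) = sin(θ)^2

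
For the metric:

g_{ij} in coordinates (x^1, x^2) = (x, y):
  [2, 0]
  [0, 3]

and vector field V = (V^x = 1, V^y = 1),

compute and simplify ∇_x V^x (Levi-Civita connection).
All Christoffel symbols are zero.
∇_x V^x = ∂_x V^x + Γ^x_{x j} V^j
  = (0) + (0)(1) + (0)(1)
  = 0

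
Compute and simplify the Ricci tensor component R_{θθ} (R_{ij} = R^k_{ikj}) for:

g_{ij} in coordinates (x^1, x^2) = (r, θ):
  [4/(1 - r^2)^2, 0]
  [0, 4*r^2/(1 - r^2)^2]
Non-zero Christoffel symbols (Γ^k_{ij} = Γ^k_{ji}):
Γ^r_{r r} = 2*r/(1 - r^2)
Γ^r_{θ θ} = (r^3 + r)/(r^2 - 1)
Γ^θ_{r θ} = (-r^2 - 1)/(r^3 - r)
R^r_{θ r θ} = ∂_r Γ^r_{θ θ} - ∂_θ Γ^r_{θ r} + Γ^r_{r m} Γ^m_{θ θ} - Γ^r_{θ m} Γ^m_{θ r}
  = ((r^4 - 4*r^2 - 1)/(r^2 - 1)^2) - (0) + (-2*r^2*(r^2 + 1)/(r^2 - 1)^2) - (-(r^2 + 1)^2/(r^2 - 1)^2) = -4*r^2/(r^2 - 1)^2
R^θ_{θ θ θ} = 0 (a repeated index in an antisymmetric pair)
R_{θθ} = R^r_{θ r θ} + R^θ_{θ θ θ} = (-4*r^2/(r^2 - 1)^2) + (0) = -4*r^2/(r^2 - 1)^2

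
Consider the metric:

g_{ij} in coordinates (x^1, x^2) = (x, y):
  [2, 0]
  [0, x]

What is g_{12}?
With x^1 = x, x^2 = y, g_{12} = g_{xy} is the row-1, column-2 entry of the matrix.
g_{12} = 0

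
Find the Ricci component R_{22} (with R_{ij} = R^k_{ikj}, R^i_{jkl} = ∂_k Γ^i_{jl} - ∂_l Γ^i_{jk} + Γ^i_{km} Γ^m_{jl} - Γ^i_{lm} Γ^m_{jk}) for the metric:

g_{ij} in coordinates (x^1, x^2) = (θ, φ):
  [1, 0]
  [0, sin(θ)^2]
Non-zero Christoffel symbols (Γ^k_{ij} = Γ^k_{ji}):
Γ^θ_{φ φ} = -sin(2*θ)/2
Γ^φ_{θ φ} = 1/tan(θ)
R^θ_{φ θ φ} = ∂_θ Γ^θ_{φ φ} - ∂_φ Γ^θ_{φ θ} + Γ^θ_{θ m} Γ^m_{φ φ} - Γ^θ_{φ m} Γ^m_{φ θ}
  = (-cos(2*θ)) - (0) + (0) - (-cos(θ)^2) = sin(θ)^2
R^φ_{φ φ φ} = 0 (a repeated index in an antisymmetric pair)
R_{φφ} = R^θ_{φ θ φ} + R^φ_{φ φ φ} = (sin(θ)^2) + (0) = sin(θ)^2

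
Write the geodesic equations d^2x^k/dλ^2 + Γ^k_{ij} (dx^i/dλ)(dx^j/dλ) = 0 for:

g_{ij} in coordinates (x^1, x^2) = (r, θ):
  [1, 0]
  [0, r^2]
Geodesic equation: d^2x^k/dλ^2 + Γ^k_{ij} (dx^i/dλ)(dx^j/dλ) = 0.
Non-zero Christoffel symbols:
Γ^r_{θ θ} = -r
Γ^θ_{r θ} = 1/r
Substituting (the symmetric pair Γ^k_{ij}, Γ^k_{ji} combines into a factor 2):
d^2r/dλ^2 - r (dθ/dλ)^2 = 0
d^2θ/dλ^2 + (2/r) (dr/dλ)(dθ/dλ) = 0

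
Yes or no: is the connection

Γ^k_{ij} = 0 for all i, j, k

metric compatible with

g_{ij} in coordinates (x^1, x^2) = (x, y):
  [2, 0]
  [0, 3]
Using ∇_k g_{ij} = ∂_k g_{ij} - Γ^m_{ki} g_{mj} - Γ^m_{kj} g_{im}:
e.g. ∇_y g_{xy} = (0) - (0) - (0) = 0
Every component ∇_k g_{ij} vanishes: the connection is metric compatible.
Yes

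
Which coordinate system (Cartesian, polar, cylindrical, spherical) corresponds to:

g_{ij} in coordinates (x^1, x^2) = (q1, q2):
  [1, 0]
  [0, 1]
All components are constant and the metric is the identity, i.e. orthonormal rectilinear coordinates.
Cartesian (2D) coordinates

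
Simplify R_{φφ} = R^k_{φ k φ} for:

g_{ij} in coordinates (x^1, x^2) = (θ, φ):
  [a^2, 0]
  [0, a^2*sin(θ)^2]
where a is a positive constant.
Non-zero Christoffel symbols (Γ^k_{ij} = Γ^k_{ji}):
Γ^θ_{φ φ} = -sin(2*θ)/2
Γ^φ_{θ φ} = 1/tan(θ)
R^θ_{φ θ φ} = ∂_θ Γ^θ_{φ φ} - ∂_φ Γ^θ_{φ θ} + Γ^θ_{θ m} Γ^m_{φ φ} - Γ^θ_{φ m} Γ^m_{φ θ}
  = (-cos(2*θ)) - (0) + (0) - (-cos(θ)^2) = sin(θ)^2
R^φ_{φ φ φ} = 0 (a repeated index in an antisymmetric pair)
R_{φφ} = R^θ_{φ θ φ} + R^φ_{φ φ φ} = (sin(θ)^2) + (0) = sin(θ)^2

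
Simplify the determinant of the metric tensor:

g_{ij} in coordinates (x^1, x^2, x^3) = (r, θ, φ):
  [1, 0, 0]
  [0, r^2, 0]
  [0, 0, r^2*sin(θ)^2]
Diagonal metric: det(g) = g_{11}·g_{22}·g_{33}
= (1)·(r^2)·(r^2*sin(θ)^2)
det(g) = r^4*sin(θ)^2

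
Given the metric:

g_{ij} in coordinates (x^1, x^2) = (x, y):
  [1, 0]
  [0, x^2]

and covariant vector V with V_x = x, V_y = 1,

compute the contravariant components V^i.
Inverse metric (diagonal): g^{xx} = 1, g^{yy} = 1/x^2
V^i = g^{ij} V_j:
V^x = (1)(x) + (0)(1) = x
V^y = (0)(x) + (1/x^2)(1) = 1/x^2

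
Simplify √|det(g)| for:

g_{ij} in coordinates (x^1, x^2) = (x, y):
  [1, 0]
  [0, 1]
det(g) = 1
√|det(g)| = 1
Volume element: dV = 1 dx dy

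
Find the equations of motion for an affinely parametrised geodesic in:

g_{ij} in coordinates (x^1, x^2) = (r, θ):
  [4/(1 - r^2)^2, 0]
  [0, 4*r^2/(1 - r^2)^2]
Geodesic equation: d^2x^k/dλ^2 + Γ^k_{ij} (dx^i/dλ)(dx^j/dλ) = 0.
Non-zero Christoffel symbols:
Γ^r_{r r} = 2*r/(1 - r^2)
Γ^r_{θ θ} = (r^3 + r)/(r^2 - 1)
Γ^θ_{r θ} = (-r^2 - 1)/(r^3 - r)
Substituting (the symmetric pair Γ^k_{ij}, Γ^k_{ji} combines into a factor 2):
d^2r/dλ^2 + (2*r/(1 - r^2)) (dr/dλ)^2 + ((r^3 + r)/(r^2 - 1)) (dθ/dλ)^2 = 0
d^2θ/dλ^2 + ((-2*r^2 - 2)/(r^3 - r)) (dr/dλ)(dθ/dλ) = 0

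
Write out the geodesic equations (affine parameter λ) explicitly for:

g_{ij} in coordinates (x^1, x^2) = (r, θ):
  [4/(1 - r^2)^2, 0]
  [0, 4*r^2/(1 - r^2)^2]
Geodesic equation: d^2x^k/dλ^2 + Γ^k_{ij} (dx^i/dλ)(dx^j/dλ) = 0.
Non-zero Christoffel symbols:
Γ^r_{r r} = 2*r/(1 - r^2)
Γ^r_{θ θ} = (r^3 + r)/(r^2 - 1)
Γ^θ_{r θ} = (-r^2 - 1)/(r^3 - r)
Substituting (the symmetric pair Γ^k_{ij}, Γ^k_{ji} combines into a factor 2):
d^2r/dλ^2 + (2*r/(1 - r^2)) (dr/dλ)^2 + ((r^3 + r)/(r^2 - 1)) (dθ/dλ)^2 = 0
d^2θ/dλ^2 + ((-2*r^2 - 2)/(r^3 - r)) (dr/dλ)(dθ/dλ) = 0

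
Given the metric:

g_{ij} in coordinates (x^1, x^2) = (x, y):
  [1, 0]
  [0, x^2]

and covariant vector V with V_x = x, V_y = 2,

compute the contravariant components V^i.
Inverse metric (diagonal): g^{xx} = 1, g^{yy} = 1/x^2
V^i = g^{ij} V_j:
V^x = (1)(x) + (0)(2) = x
V^y = (0)(x) + (1/x^2)(2) = 2/x^2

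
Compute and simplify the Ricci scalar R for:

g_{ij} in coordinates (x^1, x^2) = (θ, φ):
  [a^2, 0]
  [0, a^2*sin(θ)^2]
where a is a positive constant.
Non-zero Christoffel symbols (Γ^k_{ij} = Γ^k_{ji}):
Γ^θ_{φ φ} = -sin(2*θ)/2
Γ^φ_{θ φ} = 1/tan(θ)
Ricci tensor (R_{ij} = R^k_{ikj}): R_{θθ} = 1, R_{θφ} = 0, R_{φφ} = sin(θ)^2
Inverse metric: g^{θθ} = 1/a^2, g^{φφ} = 1/(a^2*sin(θ)^2)
R = g^{ij} R_{ij} = (1/a^2)(1) + (1/(a^2*sin(θ)^2))(sin(θ)^2) = 2/a^2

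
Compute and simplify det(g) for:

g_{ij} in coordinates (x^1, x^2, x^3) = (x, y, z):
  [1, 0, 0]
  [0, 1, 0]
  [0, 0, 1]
Diagonal metric: det(g) = g_{11}·g_{22}·g_{33}
= (1)·(1)·(1)
det(g) = 1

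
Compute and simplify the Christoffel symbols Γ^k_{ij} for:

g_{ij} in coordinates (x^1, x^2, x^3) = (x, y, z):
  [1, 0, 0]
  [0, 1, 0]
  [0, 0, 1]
Using Γ^k_{ij} = (1/2) g^{km} (∂_i g_{mj} + ∂_j g_{mi} - ∂_m g_{ij}); the metric is diagonal, so only the m = k term contributes.
Every metric component is constant, so all ∂_m g_{ij} = 0 and every Christoffel symbol vanishes.
All Christoffel symbols are zero.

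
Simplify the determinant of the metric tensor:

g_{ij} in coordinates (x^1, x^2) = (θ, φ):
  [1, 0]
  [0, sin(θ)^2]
For a 2×2 metric: det(g) = g_{11}·g_{22} - g_{12}·g_{21}
= (1)·(sin(θ)^2) - (0)·(0)
= sin(θ)^2 - 0
det(g) = sin(θ)^2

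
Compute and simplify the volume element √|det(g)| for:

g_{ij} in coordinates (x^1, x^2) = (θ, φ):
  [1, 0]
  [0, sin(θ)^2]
det(g) = sin(θ)^2
√|det(g)| = sin(θ) (taking 0 < θ < π so that |sin(θ)| = sin(θ))
Volume element: dV = sin(θ) dθ dφ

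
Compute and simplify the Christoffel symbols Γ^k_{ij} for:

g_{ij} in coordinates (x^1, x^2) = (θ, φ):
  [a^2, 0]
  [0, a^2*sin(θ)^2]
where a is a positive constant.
Using Γ^k_{ij} = (1/2) g^{km} (∂_i g_{mj} + ∂_j g_{mi} - ∂_m g_{ij}); the metric is diagonal, so only the m = k term contributes.
Non-zero symbols (using the symmetry Γ^k_{ij} = Γ^k_{ji}):
Γ^θ_{φ φ} = (1/2) g^{θθ} (∂_φ g_{θφ} + ∂_φ g_{θφ} - ∂_θ g_{φφ}) = (1/2)(1/a^2)((0) + (0) - (a^2*sin(2*θ))) = -sin(2*θ)/2
Γ^φ_{θ φ} = (1/2) g^{φφ} (∂_θ g_{φφ} + ∂_φ g_{φθ} - ∂_φ g_{θφ}) = (1/2)(1/(a^2*sin(θ)^2))((a^2*sin(2*θ)) + (0) - (0)) = 1/tan(θ)
All other Christoffel symbols are zero.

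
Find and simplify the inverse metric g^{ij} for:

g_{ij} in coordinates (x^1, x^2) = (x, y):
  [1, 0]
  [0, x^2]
The metric is diagonal, so g^{ij} is diagonal with entries 1/g_{ii}: diag(1, 1/(x^2)).
g^{ij}:
  [1, 0]
  [0, 1/x^2]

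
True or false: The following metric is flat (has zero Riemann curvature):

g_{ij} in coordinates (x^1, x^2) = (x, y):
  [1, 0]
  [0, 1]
All metric components are constant, so every Christoffel symbol vanishes and R^i_{jkl} = 0.
True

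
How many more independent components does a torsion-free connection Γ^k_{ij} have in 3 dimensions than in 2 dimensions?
Independent components in n dimensions: n × n(n+1)/2 = n^2(n+1)/2.
3D: 3 × 6 = 18
2D: 2 × 3 = 6
Difference = 18 - 6 = 12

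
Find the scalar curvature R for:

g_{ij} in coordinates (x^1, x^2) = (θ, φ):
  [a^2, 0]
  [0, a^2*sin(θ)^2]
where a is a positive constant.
Non-zero Christoffel symbols (Γ^k_{ij} = Γ^k_{ji}):
Γ^θ_{φ φ} = -sin(2*θ)/2
Γ^φ_{θ φ} = 1/tan(θ)
Ricci tensor (R_{ij} = R^k_{ikj}): R_{θθ} = 1, R_{θφ} = 0, R_{φφ} = sin(θ)^2
Inverse metric: g^{θθ} = 1/a^2, g^{φφ} = 1/(a^2*sin(θ)^2)
R = g^{ij} R_{ij} = (1/a^2)(1) + (1/(a^2*sin(θ)^2))(sin(θ)^2) = 2/a^2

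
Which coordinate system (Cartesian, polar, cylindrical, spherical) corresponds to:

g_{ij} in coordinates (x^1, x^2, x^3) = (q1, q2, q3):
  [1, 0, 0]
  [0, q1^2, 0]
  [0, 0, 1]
The line element ds^2 = dq1^2 + q1^2 dq2^2 + dq3^2 is dr^2 + r^2 dθ^2 + dz^2 with q1 = r, q2 = θ, q3 = z.
cylindrical coordinates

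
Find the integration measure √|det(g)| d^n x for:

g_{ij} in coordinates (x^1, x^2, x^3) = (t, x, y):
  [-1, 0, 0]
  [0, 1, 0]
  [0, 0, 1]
det(g) = -1
√|det(g)| = 1
Volume element: dV = 1 dt dx dy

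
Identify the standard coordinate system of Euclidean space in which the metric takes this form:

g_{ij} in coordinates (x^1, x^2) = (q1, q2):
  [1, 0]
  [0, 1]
All components are constant and the metric is the identity, i.e. orthonormal rectilinear coordinates.
Cartesian (2D) coordinates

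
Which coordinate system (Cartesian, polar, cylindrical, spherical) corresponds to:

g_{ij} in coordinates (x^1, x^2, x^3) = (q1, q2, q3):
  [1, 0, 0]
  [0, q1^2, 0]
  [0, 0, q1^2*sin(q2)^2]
The line element ds^2 = dq1^2 + q1^2 dq2^2 + q1^2 sin(q2)^2 dq3^2 is dr^2 + r^2 dθ^2 + r^2 sin(θ)^2 dφ^2 with q1 = r, q2 = θ, q3 = φ.
spherical coordinates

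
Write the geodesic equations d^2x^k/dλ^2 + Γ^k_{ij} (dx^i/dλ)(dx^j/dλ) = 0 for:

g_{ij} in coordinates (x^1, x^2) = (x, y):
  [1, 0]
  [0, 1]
Geodesic equation: d^2x^k/dλ^2 + Γ^k_{ij} (dx^i/dλ)(dx^j/dλ) = 0.
All Christoffel symbols vanish, so the geodesics are straight lines:
d^2x/dλ^2 = 0
d^2y/dλ^2 = 0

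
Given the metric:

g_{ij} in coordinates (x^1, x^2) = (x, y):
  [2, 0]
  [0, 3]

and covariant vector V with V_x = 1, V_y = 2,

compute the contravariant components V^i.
Inverse metric (diagonal): g^{xx} = 1/2, g^{yy} = 1/3
V^i = g^{ij} V_j:
V^x = (1/2)(1) + (0)(2) = 1/2
V^y = (0)(1) + (1/3)(2) = 2/3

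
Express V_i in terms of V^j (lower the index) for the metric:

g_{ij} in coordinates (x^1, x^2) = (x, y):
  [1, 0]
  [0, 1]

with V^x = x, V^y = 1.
V_i = g_{ij} V^j:
V_x = (1)(x) + (0)(1) = x
V_y = (0)(x) + (1)(1) = 1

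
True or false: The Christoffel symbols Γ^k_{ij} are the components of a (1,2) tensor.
Under a change of coordinates Γ picks up an inhomogeneous term ∂²x/∂x'∂x'; e.g. Γ = 0 in Cartesian coordinates but Γ^r_{θθ} = -r in polar coordinates on the same flat plane.
False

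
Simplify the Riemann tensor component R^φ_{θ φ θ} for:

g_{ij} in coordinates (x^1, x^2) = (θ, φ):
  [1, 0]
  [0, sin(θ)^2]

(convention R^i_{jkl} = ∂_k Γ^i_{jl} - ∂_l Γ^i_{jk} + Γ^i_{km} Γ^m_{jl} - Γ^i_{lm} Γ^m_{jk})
Non-zero Christoffel symbols (Γ^k_{ij} = Γ^k_{ji}):
Γ^θ_{φ φ} = -sin(2*θ)/2
Γ^φ_{θ φ} = 1/tan(θ)
R^φ_{θ φ θ} = ∂_φ Γ^φ_{θ θ} - ∂_θ Γ^φ_{θ φ} + Γ^φ_{φ m} Γ^m_{θ θ} - Γ^φ_{θ m} Γ^m_{θ φ}
  = (0) - (-1/sin(θ)^2) + (0) - (1/tan(θ)^2) = 1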